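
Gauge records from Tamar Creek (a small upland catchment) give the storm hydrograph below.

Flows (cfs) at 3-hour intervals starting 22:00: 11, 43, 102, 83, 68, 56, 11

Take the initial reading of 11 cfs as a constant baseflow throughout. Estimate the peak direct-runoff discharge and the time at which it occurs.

Q_p = 91.0 cfs at t = 04:00

Subtracting baseflow gives direct-runoff ordinates: 0.0, 32.0, 91.0, 72.0, 57.0, 45.0, 0.0 cfs.
The maximum is 91.0 cfs, occurring at the reading for t = 04:00.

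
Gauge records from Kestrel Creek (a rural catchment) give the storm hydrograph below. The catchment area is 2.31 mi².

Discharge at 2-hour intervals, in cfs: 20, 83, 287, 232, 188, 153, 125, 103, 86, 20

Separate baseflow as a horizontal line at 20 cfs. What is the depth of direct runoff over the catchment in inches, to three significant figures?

d ≈ 1.47 in

Direct runoff: 0.0, 63.0, 267.0, 212.0, 168.0, 133.0, 105.0, 83.0, 66.0, 0.0 cfs; ΣQ_DR = 1097 cfs.
V = ΣQ_DR · Δt = 1097 × 7200 s = 7.898 × 10^6 ft³.
Over A = 2.31 mi², depth = V / A = 1.47 in.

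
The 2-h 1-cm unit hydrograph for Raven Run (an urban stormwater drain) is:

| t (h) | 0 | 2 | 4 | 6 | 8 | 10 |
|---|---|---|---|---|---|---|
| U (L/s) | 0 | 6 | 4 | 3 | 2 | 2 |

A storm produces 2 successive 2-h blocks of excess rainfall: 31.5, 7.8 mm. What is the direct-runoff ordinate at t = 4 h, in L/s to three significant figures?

Q ≈ 17.3 L/s

By discrete convolution, Q_j = Σ (P_i / 10 mm) · U_{j−i}.
At t = 4 h (j=2): Q = (31.5/10)·4 + (7.8/10)·6 = 17.3 L/s.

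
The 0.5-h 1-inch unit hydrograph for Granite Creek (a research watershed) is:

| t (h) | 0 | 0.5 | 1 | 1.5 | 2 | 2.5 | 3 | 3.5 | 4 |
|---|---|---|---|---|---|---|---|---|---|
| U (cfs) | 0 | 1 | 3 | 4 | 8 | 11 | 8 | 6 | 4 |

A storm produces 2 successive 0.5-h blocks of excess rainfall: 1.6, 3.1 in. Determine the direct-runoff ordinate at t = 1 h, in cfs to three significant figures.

By discrete convolution, Q_j = Σ (P_i / 1 in) · U_{j−i}.
At t = 1 h (j=2): Q = (1.6/1)·3 + (3.1/1)·1 = 7.90 cfs.

Q ≈ 7.90 cfs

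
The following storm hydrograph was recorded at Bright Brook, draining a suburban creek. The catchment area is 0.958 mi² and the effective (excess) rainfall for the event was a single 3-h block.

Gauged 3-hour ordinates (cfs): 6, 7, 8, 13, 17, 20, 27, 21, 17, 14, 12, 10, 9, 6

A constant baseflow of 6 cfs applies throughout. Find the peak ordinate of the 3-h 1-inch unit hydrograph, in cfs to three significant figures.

Direct runoff: 0.0, 1.0, 2.0, 7.0, 11.0, 14.0, 21.0, 15.0, 11.0, 8.0, 6.0, 4.0, 3.0, 0.0 cfs; ΣQ_DR = 103.0 cfs, peak = 21.0 cfs.
Runoff depth d = ΣQ_DR·Δt / A = 103.0 × 10800 / (0.958 mi²) = 0.4998 in.
The 1-inch UH is the DRH scaled by (1 in)/d, so U_p = 21.0 × 1/0.4998 = 42.0 cfs.

U_p ≈ 42.0 cfs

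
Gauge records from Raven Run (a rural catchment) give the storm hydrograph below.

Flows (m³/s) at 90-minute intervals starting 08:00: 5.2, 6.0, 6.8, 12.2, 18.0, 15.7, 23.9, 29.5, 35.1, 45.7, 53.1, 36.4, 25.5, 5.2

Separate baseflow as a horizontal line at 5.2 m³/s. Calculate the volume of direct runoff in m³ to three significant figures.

Direct-runoff ordinates (Q − Q_b): 0.0, 0.8, 1.6, 7.0, 12.8, 10.5, 18.7, 24.3, 29.9, 40.5, 47.9, 31.2, 20.3, 0.0 m³/s.
ΣQ_DR = 245.5 m³/s.
With Δt = 1.5 h = 5400 s, V = ΣQ_DR · Δt = 245.5 × 5400 = 1.33 × 10^6 m³.

V ≈ 1.33 × 10^6 m³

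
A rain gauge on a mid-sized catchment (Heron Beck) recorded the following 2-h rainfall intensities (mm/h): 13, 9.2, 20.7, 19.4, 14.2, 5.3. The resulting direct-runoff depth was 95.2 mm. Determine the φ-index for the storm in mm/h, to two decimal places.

Only the 5 blocks with intensity above φ contribute runoff: 13, 9.2, 20.7, 19.4, 14.2 mm/h.
Σ(I−φ)·Δt = d  ⇒  (13+9.2+20.7+19.4+14.2 − 5φ)·2 = 95.2
φ = (76.50 − 95.2/2) / 5 = 5.78 mm/h.

φ ≈ 5.78 mm/h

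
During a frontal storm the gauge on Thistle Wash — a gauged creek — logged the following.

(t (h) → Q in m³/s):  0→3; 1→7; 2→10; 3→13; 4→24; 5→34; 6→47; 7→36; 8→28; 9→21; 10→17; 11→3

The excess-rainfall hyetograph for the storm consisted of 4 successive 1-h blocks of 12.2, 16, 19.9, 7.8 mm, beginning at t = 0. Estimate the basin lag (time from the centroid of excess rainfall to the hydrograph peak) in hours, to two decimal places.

Centroid of excess rainfall: t_c = Σ P_i·t̄_i / ΣP_i = 1.9168 h (block centres at 0.5, 1.5, 2.5, 3.5 h).
Hydrograph peak occurs at t = 6 h, so basin lag t_L = 6 − 1.9168 = 4.08 h.

t_L ≈ 4.08 h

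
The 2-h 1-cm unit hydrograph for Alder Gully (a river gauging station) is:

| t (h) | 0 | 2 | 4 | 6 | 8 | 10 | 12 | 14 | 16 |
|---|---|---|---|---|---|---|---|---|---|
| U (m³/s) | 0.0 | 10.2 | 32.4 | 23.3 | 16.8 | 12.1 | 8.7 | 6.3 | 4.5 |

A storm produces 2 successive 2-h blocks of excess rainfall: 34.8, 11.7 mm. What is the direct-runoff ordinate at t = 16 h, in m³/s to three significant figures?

By discrete convolution, Q_j = Σ (P_i / 10 mm) · U_{j−i}.
At t = 16 h (j=8): Q = (34.8/10)·4.5 + (11.7/10)·6.3 = 23.0 m³/s.

Q ≈ 23.0 m³/s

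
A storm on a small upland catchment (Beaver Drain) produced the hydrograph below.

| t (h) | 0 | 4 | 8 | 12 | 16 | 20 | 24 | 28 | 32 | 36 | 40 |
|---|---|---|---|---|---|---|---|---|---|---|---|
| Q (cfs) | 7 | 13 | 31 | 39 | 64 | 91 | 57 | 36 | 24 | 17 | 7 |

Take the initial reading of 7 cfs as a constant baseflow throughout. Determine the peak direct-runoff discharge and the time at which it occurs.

Q_p = 84.0 cfs at t = 20 h

Subtracting baseflow gives direct-runoff ordinates: 0.0, 6.0, 24.0, 32.0, 57.0, 84.0, 50.0, 29.0, 17.0, 10.0, 0.0 cfs.
The maximum is 84.0 cfs, occurring at the reading for t = 20 h.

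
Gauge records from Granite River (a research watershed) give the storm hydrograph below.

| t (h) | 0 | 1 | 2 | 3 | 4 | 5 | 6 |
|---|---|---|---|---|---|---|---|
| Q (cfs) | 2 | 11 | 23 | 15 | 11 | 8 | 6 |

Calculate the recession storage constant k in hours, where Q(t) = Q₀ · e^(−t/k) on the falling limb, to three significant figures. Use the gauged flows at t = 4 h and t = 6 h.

k ≈ 3.30 h

On the falling limb, Q drops from 11 to 6 cfs between t = 4 h and t = 6 h (Δt = 2 h).
k = −Δt / ln(Q₂/Q₁) = −2 / ln(6/11) = 3.30 h.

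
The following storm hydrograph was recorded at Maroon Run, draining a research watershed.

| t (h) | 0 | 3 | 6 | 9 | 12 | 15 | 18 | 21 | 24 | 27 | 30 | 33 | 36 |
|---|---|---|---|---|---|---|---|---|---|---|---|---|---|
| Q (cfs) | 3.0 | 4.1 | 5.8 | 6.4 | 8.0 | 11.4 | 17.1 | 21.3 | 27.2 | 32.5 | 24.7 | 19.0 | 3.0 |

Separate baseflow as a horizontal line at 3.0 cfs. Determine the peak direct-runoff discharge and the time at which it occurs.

Q_p = 29.5 cfs at t = 27 h

Subtracting baseflow gives direct-runoff ordinates: 0.0, 1.1, 2.8, 3.4, 5.0, 8.4, 14.1, 18.3, 24.2, 29.5, 21.7, 16.0, 0.0 cfs.
The maximum is 29.5 cfs, occurring at the reading for t = 27 h.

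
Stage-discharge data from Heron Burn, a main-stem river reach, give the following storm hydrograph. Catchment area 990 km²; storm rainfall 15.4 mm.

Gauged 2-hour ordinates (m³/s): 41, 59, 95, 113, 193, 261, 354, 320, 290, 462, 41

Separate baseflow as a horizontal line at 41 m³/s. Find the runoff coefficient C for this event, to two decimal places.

ΣQ_DR = 1778 m³/s; V = ΣQ_DR·Δt = 1.280 × 10^7 m³.
Runoff depth d = V / A = 12.93 mm.
C = d / P = 12.93 / 15.4 = 0.84.

C ≈ 0.84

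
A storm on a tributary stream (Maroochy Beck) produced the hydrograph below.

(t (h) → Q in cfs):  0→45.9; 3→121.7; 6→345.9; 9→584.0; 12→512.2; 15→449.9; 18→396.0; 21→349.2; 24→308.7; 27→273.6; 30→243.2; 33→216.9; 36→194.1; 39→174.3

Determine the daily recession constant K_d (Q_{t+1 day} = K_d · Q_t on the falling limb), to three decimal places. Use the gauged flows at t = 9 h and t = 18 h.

Between t = 9 h and t = 18 h the flow falls from 584.0 to 396.0 cfs over 3×3 h = 9 h.
Per-interval ratio K = (396.0/584.0)^(1/3) = 0.8785; K_d = K^(24/3) = 0.355.

K_d ≈ 0.355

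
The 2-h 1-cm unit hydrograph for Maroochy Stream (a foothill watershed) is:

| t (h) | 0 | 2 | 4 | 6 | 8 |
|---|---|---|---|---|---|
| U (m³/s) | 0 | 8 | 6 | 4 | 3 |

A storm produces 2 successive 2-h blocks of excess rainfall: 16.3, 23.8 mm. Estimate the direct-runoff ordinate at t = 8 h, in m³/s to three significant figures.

Q ≈ 14.4 m³/s

By discrete convolution, Q_j = Σ (P_i / 10 mm) · U_{j−i}.
At t = 8 h (j=4): Q = (16.3/10)·3 + (23.8/10)·4 = 14.4 m³/s.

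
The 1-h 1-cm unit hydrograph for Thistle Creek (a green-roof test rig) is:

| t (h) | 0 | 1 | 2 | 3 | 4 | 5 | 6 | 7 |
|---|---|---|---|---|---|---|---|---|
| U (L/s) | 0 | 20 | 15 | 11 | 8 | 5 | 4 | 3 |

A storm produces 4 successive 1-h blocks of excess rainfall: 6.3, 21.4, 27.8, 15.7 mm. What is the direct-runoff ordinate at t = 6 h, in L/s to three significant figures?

Q ≈ 52.7 L/s

By discrete convolution, Q_j = Σ (P_i / 10 mm) · U_{j−i}.
At t = 6 h (j=6): Q = (6.3/10)·4 + (21.4/10)·5 + (27.8/10)·8 + (15.7/10)·11 = 52.7 L/s.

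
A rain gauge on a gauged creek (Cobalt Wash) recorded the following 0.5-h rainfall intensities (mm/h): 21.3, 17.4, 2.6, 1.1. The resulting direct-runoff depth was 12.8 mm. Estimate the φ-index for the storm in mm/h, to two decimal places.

Only the 2 blocks with intensity above φ contribute runoff: 21.3, 17.4 mm/h.
Σ(I−φ)·Δt = d  ⇒  (21.3+17.4 − 2φ)·0.5 = 12.8
φ = (38.70 − 12.8/0.5) / 2 = 6.55 mm/h.

φ ≈ 6.55 mm/h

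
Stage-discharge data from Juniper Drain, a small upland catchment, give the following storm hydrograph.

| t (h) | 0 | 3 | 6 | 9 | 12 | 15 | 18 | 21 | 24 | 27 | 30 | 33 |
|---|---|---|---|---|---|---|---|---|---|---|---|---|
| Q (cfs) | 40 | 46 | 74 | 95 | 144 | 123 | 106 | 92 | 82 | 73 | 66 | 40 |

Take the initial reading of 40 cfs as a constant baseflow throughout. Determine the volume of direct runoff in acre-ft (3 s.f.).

V ≈ 124 acre-ft

Direct-runoff ordinates (Q − Q_b): 0.0, 6.0, 34.0, 55.0, 104.0, 83.0, 66.0, 52.0, 42.0, 33.0, 26.0, 0.0 cfs.
ΣQ_DR = 501.0 cfs.
With Δt = 3 h = 10800 s, V = ΣQ_DR · Δt = 501.0 × 10800 = 5.41 × 10^6 ft³ = 124 acre-ft.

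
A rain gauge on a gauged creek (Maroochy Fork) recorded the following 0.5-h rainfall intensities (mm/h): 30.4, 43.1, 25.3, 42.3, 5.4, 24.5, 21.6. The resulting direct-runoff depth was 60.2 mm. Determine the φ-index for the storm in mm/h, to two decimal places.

φ ≈ 11.13 mm/h

Only the 6 blocks with intensity above φ contribute runoff: 30.4, 43.1, 25.3, 42.3, 24.5, 21.6 mm/h.
Σ(I−φ)·Δt = d  ⇒  (30.4+43.1+25.3+42.3+24.5+21.6 − 6φ)·0.5 = 60.2
φ = (187.2 − 60.2/0.5) / 6 = 11.13 mm/h.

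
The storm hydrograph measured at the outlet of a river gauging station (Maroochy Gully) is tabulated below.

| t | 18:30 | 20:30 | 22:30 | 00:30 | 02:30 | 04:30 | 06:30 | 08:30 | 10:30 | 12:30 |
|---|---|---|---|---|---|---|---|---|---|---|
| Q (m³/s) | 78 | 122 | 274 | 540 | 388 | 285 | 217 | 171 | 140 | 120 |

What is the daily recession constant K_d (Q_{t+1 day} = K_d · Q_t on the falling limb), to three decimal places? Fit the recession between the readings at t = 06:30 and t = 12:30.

K_d ≈ 0.094

Between t = 06:30 and t = 12:30 the flow falls from 217 to 120 m³/s over 3×2 h = 6 h.
Per-interval ratio K = (120/217)^(1/3) = 0.8208; K_d = K^(24/2) = 0.094.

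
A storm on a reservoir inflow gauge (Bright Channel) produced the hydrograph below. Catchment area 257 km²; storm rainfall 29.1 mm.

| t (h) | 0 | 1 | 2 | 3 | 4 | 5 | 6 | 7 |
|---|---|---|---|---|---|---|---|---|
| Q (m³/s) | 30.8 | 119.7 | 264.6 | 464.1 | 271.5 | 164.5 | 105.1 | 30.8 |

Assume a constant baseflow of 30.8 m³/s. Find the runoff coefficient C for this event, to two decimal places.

C ≈ 0.58

ΣQ_DR = 1205 m³/s; V = ΣQ_DR·Δt = 4.337 × 10^6 m³.
Runoff depth d = V / A = 16.88 mm.
C = d / P = 16.88 / 29.1 = 0.58.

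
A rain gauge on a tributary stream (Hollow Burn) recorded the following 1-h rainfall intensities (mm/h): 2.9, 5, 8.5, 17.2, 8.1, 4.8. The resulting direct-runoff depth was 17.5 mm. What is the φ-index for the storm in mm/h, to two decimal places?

Only the 3 blocks with intensity above φ contribute runoff: 8.5, 17.2, 8.1 mm/h.
Σ(I−φ)·Δt = d  ⇒  (8.5+17.2+8.1 − 3φ)·1 = 17.5
φ = (33.80 − 17.5/1) / 3 = 5.43 mm/h.

φ ≈ 5.43 mm/h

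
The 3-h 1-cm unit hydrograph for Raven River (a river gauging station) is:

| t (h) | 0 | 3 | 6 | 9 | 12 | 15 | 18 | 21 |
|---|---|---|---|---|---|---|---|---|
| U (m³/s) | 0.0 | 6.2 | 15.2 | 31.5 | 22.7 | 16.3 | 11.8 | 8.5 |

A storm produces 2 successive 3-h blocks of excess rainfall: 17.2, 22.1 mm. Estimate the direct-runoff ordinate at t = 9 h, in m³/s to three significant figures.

By discrete convolution, Q_j = Σ (P_i / 10 mm) · U_{j−i}.
At t = 9 h (j=3): Q = (17.2/10)·31.5 + (22.1/10)·15.2 = 87.8 m³/s.

Q ≈ 87.8 m³/s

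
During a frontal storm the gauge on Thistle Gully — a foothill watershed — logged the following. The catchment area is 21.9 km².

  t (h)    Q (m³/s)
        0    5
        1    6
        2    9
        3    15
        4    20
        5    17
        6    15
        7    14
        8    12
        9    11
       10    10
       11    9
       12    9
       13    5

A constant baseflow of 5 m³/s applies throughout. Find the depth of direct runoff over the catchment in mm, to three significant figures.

Direct runoff: 0.0, 1.0, 4.0, 10.0, 15.0, 12.0, 10.0, 9.0, 7.0, 6.0, 5.0, 4.0, 4.0, 0.0 m³/s; ΣQ_DR = 87.00 m³/s.
V = ΣQ_DR · Δt = 87.00 × 3600 s = 3.132 × 10^5 m³.
Over A = 21.9 km², depth = V / A = 14.3 mm.

d ≈ 14.3 mm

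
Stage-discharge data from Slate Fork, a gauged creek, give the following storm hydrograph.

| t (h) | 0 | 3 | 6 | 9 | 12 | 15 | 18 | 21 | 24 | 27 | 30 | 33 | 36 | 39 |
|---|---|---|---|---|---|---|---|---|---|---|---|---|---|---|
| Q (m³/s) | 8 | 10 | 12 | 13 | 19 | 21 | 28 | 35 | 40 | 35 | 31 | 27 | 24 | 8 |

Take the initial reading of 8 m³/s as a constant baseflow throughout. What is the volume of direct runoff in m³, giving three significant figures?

V ≈ 2.15 × 10^6 m³

Direct-runoff ordinates (Q − Q_b): 0.0, 2.0, 4.0, 5.0, 11.0, 13.0, 20.0, 27.0, 32.0, 27.0, 23.0, 19.0, 16.0, 0.0 m³/s.
ΣQ_DR = 199.0 m³/s.
With Δt = 3 h = 10800 s, V = ΣQ_DR · Δt = 199.0 × 10800 = 2.15 × 10^6 m³.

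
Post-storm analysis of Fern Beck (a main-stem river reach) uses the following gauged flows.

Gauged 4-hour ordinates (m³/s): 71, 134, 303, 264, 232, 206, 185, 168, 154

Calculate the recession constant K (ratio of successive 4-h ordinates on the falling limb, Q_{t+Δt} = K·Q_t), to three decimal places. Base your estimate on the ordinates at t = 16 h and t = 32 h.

K ≈ 0.903

Using the recession-limb readings at t = 16 h and t = 32 h: Q falls from 232 to 154 m³/s over 4 intervals.
K = (Q₂/Q₁)^(1/4) = (154/232)^(1/4) = 0.903.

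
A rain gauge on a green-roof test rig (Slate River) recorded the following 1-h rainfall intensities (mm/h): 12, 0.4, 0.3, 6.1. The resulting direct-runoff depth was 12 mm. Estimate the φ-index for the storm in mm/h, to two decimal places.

Only the 2 blocks with intensity above φ contribute runoff: 12, 6.1 mm/h.
Σ(I−φ)·Δt = d  ⇒  (12+6.1 − 2φ)·1 = 12
φ = (18.10 − 12/1) / 2 = 3.05 mm/h.

φ ≈ 3.05 mm/h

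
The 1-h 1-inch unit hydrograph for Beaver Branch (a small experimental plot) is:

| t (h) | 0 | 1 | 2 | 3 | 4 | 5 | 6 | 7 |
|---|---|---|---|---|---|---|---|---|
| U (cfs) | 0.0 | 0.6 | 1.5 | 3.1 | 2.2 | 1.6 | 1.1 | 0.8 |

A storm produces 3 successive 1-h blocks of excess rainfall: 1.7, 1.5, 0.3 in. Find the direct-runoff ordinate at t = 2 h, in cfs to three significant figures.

By discrete convolution, Q_j = Σ (P_i / 1 in) · U_{j−i}.
At t = 2 h (j=2): Q = (1.7/1)·1.5 + (1.5/1)·0.6 + (0.3/1)·0.0 = 3.45 cfs.

Q ≈ 3.45 cfs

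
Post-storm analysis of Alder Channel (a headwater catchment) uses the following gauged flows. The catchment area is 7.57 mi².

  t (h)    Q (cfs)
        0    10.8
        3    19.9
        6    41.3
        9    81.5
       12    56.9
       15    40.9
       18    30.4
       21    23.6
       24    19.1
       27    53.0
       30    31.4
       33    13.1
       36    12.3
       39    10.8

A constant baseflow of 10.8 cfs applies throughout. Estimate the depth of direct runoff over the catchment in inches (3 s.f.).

d ≈ 0.180 in

Direct runoff: 0.0, 9.1, 30.5, 70.7, 46.1, 30.1, 19.6, 12.8, 8.3, 42.2, 20.6, 2.3, 1.5, 0.0 cfs; ΣQ_DR = 293.8 cfs.
V = ΣQ_DR · Δt = 293.8 × 10800 s = 3.173 × 10^6 ft³.
Over A = 7.57 mi², depth = V / A = 0.180 in.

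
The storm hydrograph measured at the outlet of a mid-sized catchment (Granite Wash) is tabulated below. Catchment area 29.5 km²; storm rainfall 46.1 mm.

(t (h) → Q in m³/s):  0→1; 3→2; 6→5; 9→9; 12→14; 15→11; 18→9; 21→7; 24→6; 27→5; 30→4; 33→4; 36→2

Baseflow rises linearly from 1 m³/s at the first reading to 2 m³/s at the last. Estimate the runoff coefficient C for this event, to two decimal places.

C ≈ 0.47

ΣQ_DR = 59.50 m³/s; V = ΣQ_DR·Δt = 6.426 × 10^5 m³.
Runoff depth d = V / A = 21.78 mm.
C = d / P = 21.78 / 46.1 = 0.47.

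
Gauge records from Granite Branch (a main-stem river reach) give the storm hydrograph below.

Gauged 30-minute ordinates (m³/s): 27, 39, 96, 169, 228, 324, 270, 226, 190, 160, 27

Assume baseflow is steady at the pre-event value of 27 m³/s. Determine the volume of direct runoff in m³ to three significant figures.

Direct-runoff ordinates (Q − Q_b): 0.0, 12.0, 69.0, 142.0, 201.0, 297.0, 243.0, 199.0, 163.0, 133.0, 0.0 m³/s.
ΣQ_DR = 1459 m³/s.
With Δt = 0.5 h = 1800 s, V = ΣQ_DR · Δt = 1459 × 1800 = 2.63 × 10^6 m³.

V ≈ 2.63 × 10^6 m³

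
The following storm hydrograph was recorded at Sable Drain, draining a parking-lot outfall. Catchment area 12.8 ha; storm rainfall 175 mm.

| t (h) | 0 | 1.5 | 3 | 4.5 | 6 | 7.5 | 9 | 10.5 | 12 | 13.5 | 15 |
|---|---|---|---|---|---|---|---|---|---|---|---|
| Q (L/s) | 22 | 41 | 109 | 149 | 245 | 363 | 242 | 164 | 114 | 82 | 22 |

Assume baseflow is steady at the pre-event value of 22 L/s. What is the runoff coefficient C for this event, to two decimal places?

ΣQ_DR = 1311 L/s; V = ΣQ_DR·Δt = 7.079 × 10^6 L.
Runoff depth d = V / A = 55.31 mm.
C = d / P = 55.31 / 175 = 0.32.

C ≈ 0.32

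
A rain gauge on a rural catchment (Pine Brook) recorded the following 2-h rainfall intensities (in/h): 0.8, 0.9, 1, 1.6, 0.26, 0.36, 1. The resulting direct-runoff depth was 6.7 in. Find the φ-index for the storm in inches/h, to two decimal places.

Only the 5 blocks with intensity above φ contribute runoff: 0.8, 0.9, 1, 1.6, 1 in/h.
Σ(I−φ)·Δt = d  ⇒  (0.8+0.9+1+1.6+1 − 5φ)·2 = 6.7
φ = (5.300 − 6.7/2) / 5 = 0.39 in/h.

φ ≈ 0.39 in/h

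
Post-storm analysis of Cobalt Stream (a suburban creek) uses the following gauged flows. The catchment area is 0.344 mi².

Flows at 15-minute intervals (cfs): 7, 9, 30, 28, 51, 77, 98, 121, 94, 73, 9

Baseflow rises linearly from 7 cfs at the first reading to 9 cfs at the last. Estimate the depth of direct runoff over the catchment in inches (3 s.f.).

d ≈ 0.573 in

Direct runoff: 0.00, 1.80, 22.60, 20.40, 43.20, 69.00, 89.80, 112.60, 85.40, 64.20, 0.00 cfs; ΣQ_DR = 509.0 cfs.
V = ΣQ_DR · Δt = 509.0 × 900 s = 4.581 × 10^5 ft³.
Over A = 0.344 mi², depth = V / A = 0.573 in.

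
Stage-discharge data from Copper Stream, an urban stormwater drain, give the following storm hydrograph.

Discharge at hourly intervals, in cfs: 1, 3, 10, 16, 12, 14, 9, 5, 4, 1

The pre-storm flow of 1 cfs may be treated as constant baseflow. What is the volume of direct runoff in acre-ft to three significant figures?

Direct-runoff ordinates (Q − Q_b): 0.0, 2.0, 9.0, 15.0, 11.0, 13.0, 8.0, 4.0, 3.0, 0.0 cfs.
ΣQ_DR = 65.00 cfs.
With Δt = 1 h = 3600 s, V = ΣQ_DR · Δt = 65.00 × 3600 = 2.34 × 10^5 ft³ = 5.37 acre-ft.

V ≈ 5.37 acre-ft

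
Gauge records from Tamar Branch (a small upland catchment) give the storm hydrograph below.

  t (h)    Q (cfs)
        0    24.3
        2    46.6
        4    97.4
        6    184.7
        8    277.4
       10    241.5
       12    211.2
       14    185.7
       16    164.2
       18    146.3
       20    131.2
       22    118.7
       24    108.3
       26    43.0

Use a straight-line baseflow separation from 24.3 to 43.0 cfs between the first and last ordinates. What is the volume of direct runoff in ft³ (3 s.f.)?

V ≈ 1.09 × 10^7 ft³

Direct-runoff ordinates (Q − Q_b): 0.00, 20.86, 70.22, 156.08, 247.35, 210.01, 178.27, 151.33, 128.39, 109.05, 92.52, 78.58, 66.74, 0.00 cfs.
ΣQ_DR = 1509 cfs.
With Δt = 2 h = 7200 s, V = ΣQ_DR · Δt = 1509 × 7200 = 1.09 × 10^7 ft³.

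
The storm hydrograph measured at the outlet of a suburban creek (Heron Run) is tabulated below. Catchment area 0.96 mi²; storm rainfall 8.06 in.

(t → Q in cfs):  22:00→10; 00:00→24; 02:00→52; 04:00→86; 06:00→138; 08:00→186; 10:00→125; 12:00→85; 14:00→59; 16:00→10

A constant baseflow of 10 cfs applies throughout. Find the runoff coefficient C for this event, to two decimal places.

C ≈ 0.27

ΣQ_DR = 675.0 cfs; V = ΣQ_DR·Δt = 4.860 × 10^6 ft³.
Runoff depth d = V / A = 2.179 in.
C = d / P = 2.179 / 8.06 = 0.27.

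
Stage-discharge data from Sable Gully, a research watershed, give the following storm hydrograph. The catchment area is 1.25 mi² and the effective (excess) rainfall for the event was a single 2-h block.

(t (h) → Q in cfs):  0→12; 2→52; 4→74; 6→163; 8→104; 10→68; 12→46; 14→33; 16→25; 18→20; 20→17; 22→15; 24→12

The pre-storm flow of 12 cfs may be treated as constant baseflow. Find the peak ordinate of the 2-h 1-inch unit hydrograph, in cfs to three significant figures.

U_p ≈ 126 cfs

Direct runoff: 0.0, 40.0, 62.0, 151.0, 92.0, 56.0, 34.0, 21.0, 13.0, 8.0, 5.0, 3.0, 0.0 cfs; ΣQ_DR = 485.0 cfs, peak = 151.0 cfs.
Runoff depth d = ΣQ_DR·Δt / A = 485.0 × 7200 / (1.25 mi²) = 1.202 in.
The 1-inch UH is the DRH scaled by (1 in)/d, so U_p = 151.0 × 1/1.202 = 126 cfs.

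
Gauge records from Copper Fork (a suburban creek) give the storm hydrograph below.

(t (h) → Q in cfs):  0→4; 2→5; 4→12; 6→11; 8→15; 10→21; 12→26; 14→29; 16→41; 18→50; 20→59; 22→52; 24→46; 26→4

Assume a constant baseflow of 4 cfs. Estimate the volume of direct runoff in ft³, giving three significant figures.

Direct-runoff ordinates (Q − Q_b): 0.0, 1.0, 8.0, 7.0, 11.0, 17.0, 22.0, 25.0, 37.0, 46.0, 55.0, 48.0, 42.0, 0.0 cfs.
ΣQ_DR = 319.0 cfs.
With Δt = 2 h = 7200 s, V = ΣQ_DR · Δt = 319.0 × 7200 = 2.30 × 10^6 ft³.

V ≈ 2.30 × 10^6 ft³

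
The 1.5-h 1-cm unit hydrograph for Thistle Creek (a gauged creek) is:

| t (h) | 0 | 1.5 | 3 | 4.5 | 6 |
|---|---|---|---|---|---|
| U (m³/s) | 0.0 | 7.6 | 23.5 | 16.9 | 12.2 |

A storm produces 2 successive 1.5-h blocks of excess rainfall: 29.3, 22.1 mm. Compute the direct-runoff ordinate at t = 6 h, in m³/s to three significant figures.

By discrete convolution, Q_j = Σ (P_i / 10 mm) · U_{j−i}.
At t = 6 h (j=4): Q = (29.3/10)·12.2 + (22.1/10)·16.9 = 73.1 m³/s.

Q ≈ 73.1 m³/s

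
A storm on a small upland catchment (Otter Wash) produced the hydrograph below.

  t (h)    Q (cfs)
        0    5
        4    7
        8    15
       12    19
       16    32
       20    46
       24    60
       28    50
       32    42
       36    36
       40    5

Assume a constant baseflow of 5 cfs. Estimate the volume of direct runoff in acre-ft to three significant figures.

V ≈ 86.6 acre-ft

Direct-runoff ordinates (Q − Q_b): 0.0, 2.0, 10.0, 14.0, 27.0, 41.0, 55.0, 45.0, 37.0, 31.0, 0.0 cfs.
ΣQ_DR = 262.0 cfs.
With Δt = 4 h = 14400 s, V = ΣQ_DR · Δt = 262.0 × 14400 = 3.77 × 10^6 ft³ = 86.6 acre-ft.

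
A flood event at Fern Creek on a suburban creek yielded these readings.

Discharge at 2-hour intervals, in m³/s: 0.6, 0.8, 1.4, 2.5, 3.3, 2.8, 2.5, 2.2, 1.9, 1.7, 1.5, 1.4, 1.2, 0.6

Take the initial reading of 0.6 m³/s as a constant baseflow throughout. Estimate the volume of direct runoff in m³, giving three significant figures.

V ≈ 1.15 × 10^5 m³

Direct-runoff ordinates (Q − Q_b): 0.0, 0.2, 0.8, 1.9, 2.7, 2.2, 1.9, 1.6, 1.3, 1.1, 0.9, 0.8, 0.6, 0.0 m³/s.
ΣQ_DR = 16.00 m³/s.
With Δt = 2 h = 7200 s, V = ΣQ_DR · Δt = 16.00 × 7200 = 1.15 × 10^5 m³.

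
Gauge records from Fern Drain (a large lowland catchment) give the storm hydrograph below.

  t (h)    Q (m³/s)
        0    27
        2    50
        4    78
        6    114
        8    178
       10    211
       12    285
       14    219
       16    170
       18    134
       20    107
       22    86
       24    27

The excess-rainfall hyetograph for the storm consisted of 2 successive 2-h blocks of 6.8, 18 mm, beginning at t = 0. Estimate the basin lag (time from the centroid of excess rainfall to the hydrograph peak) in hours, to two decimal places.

t_L ≈ 9.55 h

Centroid of excess rainfall: t_c = Σ P_i·t̄_i / ΣP_i = 2.4516 h (block centres at 1, 3 h).
Hydrograph peak occurs at t = 12 h, so basin lag t_L = 12 − 2.4516 = 9.55 h.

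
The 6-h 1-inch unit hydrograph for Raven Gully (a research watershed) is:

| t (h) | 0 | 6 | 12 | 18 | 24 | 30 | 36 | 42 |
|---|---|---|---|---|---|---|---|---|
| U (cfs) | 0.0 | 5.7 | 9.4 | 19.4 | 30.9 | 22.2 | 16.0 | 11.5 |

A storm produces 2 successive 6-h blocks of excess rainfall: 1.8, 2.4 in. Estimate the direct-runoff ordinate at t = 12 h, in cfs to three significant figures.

By discrete convolution, Q_j = Σ (P_i / 1 in) · U_{j−i}.
At t = 12 h (j=2): Q = (1.8/1)·9.4 + (2.4/1)·5.7 = 30.6 cfs.

Q ≈ 30.6 cfs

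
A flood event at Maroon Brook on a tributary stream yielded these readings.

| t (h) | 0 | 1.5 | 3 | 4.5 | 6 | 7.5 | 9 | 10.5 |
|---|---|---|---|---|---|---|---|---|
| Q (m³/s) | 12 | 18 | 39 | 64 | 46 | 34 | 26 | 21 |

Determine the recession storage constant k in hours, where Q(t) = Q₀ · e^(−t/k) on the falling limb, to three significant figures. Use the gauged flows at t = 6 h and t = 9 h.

On the falling limb, Q drops from 46 to 26 m³/s between t = 6 h and t = 9 h (Δt = 3 h).
k = −Δt / ln(Q₂/Q₁) = −3 / ln(26/46) = 5.26 h.

k ≈ 5.26 h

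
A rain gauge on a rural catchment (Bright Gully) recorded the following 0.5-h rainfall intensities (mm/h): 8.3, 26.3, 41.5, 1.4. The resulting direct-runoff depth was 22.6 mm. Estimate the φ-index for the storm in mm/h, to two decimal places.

Only the 2 blocks with intensity above φ contribute runoff: 26.3, 41.5 mm/h.
Σ(I−φ)·Δt = d  ⇒  (26.3+41.5 − 2φ)·0.5 = 22.6
φ = (67.80 − 22.6/0.5) / 2 = 11.30 mm/h.

φ ≈ 11.30 mm/h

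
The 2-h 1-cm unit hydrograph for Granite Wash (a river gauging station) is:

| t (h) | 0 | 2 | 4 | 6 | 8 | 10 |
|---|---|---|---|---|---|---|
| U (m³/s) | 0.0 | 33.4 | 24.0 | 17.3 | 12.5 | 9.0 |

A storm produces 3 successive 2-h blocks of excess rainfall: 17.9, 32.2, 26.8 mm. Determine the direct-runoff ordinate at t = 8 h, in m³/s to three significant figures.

By discrete convolution, Q_j = Σ (P_i / 10 mm) · U_{j−i}.
At t = 8 h (j=4): Q = (17.9/10)·12.5 + (32.2/10)·17.3 + (26.8/10)·24.0 = 142 m³/s.

Q ≈ 142 m³/s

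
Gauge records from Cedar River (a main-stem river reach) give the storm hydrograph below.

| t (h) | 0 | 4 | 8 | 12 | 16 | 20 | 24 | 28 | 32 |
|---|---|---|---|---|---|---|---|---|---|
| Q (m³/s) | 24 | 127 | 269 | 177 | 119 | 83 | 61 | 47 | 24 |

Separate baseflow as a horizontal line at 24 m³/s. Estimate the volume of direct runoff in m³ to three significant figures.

Direct-runoff ordinates (Q − Q_b): 0.0, 103.0, 245.0, 153.0, 95.0, 59.0, 37.0, 23.0, 0.0 m³/s.
ΣQ_DR = 715.0 m³/s.
With Δt = 4 h = 14400 s, V = ΣQ_DR · Δt = 715.0 × 14400 = 1.03 × 10^7 m³.

V ≈ 1.03 × 10^7 m³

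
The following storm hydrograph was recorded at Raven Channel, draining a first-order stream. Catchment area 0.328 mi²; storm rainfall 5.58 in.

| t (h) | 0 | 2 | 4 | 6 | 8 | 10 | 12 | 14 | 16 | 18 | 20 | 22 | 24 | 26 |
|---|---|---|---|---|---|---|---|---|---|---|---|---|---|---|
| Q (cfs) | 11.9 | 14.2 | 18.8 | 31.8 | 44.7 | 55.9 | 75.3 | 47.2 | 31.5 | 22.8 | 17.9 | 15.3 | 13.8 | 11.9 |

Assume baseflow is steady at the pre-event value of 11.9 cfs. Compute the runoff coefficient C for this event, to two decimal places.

ΣQ_DR = 246.4 cfs; V = ΣQ_DR·Δt = 1.774 × 10^6 ft³.
Runoff depth d = V / A = 2.328 in.
C = d / P = 2.328 / 5.58 = 0.42.

C ≈ 0.42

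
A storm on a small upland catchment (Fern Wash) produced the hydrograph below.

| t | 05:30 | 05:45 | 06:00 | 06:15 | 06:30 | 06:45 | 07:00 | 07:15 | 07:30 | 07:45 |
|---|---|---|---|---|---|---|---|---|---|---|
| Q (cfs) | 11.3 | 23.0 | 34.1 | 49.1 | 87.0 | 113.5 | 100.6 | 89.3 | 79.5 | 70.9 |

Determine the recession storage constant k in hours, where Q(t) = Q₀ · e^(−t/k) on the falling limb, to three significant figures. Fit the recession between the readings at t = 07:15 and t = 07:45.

On the falling limb, Q drops from 89.3 to 70.9 cfs between t = 07:15 and t = 07:45 (Δt = 0.5 h).
k = −Δt / ln(Q₂/Q₁) = −0.5 / ln(70.9/89.3) = 2.17 h.

k ≈ 2.17 h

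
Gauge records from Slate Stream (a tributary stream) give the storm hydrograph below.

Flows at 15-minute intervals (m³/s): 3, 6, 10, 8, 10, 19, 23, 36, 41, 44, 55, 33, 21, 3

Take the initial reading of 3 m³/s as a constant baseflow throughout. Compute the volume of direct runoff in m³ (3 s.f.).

Direct-runoff ordinates (Q − Q_b): 0.0, 3.0, 7.0, 5.0, 7.0, 16.0, 20.0, 33.0, 38.0, 41.0, 52.0, 30.0, 18.0, 0.0 m³/s.
ΣQ_DR = 270.0 m³/s.
With Δt = 0.25 h = 900 s, V = ΣQ_DR · Δt = 270.0 × 900 = 2.43 × 10^5 m³.

V ≈ 2.43 × 10^5 m³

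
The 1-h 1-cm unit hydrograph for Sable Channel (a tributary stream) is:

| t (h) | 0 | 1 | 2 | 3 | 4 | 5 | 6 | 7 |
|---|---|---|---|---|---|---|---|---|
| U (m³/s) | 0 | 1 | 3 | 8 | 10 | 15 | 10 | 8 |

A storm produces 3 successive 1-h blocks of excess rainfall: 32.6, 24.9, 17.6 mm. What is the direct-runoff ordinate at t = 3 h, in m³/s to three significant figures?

By discrete convolution, Q_j = Σ (P_i / 10 mm) · U_{j−i}.
At t = 3 h (j=3): Q = (32.6/10)·8 + (24.9/10)·3 + (17.6/10)·1 = 35.3 m³/s.

Q ≈ 35.3 m³/s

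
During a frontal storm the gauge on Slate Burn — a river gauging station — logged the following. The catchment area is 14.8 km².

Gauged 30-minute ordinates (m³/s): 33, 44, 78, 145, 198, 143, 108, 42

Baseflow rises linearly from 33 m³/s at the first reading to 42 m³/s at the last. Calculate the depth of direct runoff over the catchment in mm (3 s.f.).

Direct runoff: 0.00, 9.71, 42.43, 108.14, 159.86, 103.57, 67.29, 0.00 m³/s; ΣQ_DR = 491.0 m³/s.
V = ΣQ_DR · Δt = 491.0 × 1800 s = 8.838 × 10^5 m³.
Over A = 14.8 km², depth = V / A = 59.7 mm.

d ≈ 59.7 mm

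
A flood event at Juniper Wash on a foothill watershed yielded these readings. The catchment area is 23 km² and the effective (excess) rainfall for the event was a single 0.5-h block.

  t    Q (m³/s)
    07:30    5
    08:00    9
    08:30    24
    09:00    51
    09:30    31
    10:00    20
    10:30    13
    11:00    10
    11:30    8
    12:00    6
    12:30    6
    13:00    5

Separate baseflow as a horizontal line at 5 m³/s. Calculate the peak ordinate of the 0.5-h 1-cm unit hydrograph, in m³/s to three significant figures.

Direct runoff: 0.0, 4.0, 19.0, 46.0, 26.0, 15.0, 8.0, 5.0, 3.0, 1.0, 1.0, 0.0 m³/s; ΣQ_DR = 128.0 m³/s, peak = 46.0 m³/s.
Runoff depth d = ΣQ_DR·Δt / A = 128.0 × 1800 / (23 km²) = 10.02 mm.
The 1-cm UH is the DRH scaled by (10 mm)/d, so U_p = 46.0 × 10/10.02 = 45.9 m³/s.

U_p ≈ 45.9 m³/s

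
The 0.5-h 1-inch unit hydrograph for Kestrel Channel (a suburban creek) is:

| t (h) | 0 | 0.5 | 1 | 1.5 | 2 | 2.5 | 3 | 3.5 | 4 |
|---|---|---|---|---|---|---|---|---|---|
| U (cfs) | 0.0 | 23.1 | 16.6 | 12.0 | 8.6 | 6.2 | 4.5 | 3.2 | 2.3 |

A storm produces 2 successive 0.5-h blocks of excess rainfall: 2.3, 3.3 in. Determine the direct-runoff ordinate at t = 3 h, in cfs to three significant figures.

Q ≈ 30.8 cfs

By discrete convolution, Q_j = Σ (P_i / 1 in) · U_{j−i}.
At t = 3 h (j=6): Q = (2.3/1)·4.5 + (3.3/1)·6.2 = 30.8 cfs.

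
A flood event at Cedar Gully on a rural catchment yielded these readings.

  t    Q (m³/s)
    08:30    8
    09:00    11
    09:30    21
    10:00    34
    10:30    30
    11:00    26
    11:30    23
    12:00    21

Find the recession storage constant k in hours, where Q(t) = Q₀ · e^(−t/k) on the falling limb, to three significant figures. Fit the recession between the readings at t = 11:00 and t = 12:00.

On the falling limb, Q drops from 26 to 21 m³/s between t = 11:00 and t = 12:00 (Δt = 1 h).
k = −Δt / ln(Q₂/Q₁) = −1 / ln(21/26) = 4.68 h.

k ≈ 4.68 h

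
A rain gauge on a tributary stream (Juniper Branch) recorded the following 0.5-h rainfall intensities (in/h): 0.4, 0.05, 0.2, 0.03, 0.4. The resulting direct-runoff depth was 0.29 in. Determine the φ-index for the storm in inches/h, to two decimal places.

φ ≈ 0.14 in/h

Only the 3 blocks with intensity above φ contribute runoff: 0.4, 0.2, 0.4 in/h.
Σ(I−φ)·Δt = d  ⇒  (0.4+0.2+0.4 − 3φ)·0.5 = 0.29
φ = (1.000 − 0.29/0.5) / 3 = 0.14 in/h.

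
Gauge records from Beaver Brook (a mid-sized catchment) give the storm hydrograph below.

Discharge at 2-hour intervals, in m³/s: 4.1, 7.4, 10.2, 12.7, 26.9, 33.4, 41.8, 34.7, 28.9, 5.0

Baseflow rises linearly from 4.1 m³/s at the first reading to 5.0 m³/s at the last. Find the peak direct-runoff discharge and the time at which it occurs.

Subtracting baseflow gives direct-runoff ordinates: 0.00, 3.20, 5.90, 8.30, 22.40, 28.80, 37.10, 29.90, 24.00, 0.00 m³/s.
The maximum is 37.10 m³/s, occurring at the reading for t = 12 h.

Q_p = 37.10 m³/s at t = 12 h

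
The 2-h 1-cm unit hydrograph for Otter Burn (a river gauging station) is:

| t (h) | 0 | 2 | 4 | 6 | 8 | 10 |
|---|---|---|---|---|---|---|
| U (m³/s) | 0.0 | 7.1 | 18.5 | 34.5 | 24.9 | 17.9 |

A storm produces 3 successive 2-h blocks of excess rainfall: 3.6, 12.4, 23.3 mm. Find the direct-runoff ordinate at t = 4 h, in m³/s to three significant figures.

Q ≈ 15.5 m³/s

By discrete convolution, Q_j = Σ (P_i / 10 mm) · U_{j−i}.
At t = 4 h (j=2): Q = (3.6/10)·18.5 + (12.4/10)·7.1 + (23.3/10)·0.0 = 15.5 m³/s.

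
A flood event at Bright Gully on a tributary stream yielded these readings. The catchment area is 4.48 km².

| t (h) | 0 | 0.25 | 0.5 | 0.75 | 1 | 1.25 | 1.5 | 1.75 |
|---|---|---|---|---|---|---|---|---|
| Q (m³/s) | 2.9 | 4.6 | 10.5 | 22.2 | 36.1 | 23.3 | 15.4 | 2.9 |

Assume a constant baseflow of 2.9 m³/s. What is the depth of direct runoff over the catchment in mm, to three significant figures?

Direct runoff: 0.0, 1.7, 7.6, 19.3, 33.2, 20.4, 12.5, 0.0 m³/s; ΣQ_DR = 94.70 m³/s.
V = ΣQ_DR · Δt = 94.70 × 900 s = 85230 m³.
Over A = 4.48 km², depth = V / A = 19.0 mm.

d ≈ 19.0 mm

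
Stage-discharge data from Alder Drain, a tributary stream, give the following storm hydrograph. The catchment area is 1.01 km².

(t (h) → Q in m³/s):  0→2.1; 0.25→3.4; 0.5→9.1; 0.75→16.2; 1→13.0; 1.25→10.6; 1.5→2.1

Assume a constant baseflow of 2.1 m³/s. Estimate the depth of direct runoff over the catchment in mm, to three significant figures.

d ≈ 37.2 mm

Direct runoff: 0.0, 1.3, 7.0, 14.1, 10.9, 8.5, 0.0 m³/s; ΣQ_DR = 41.80 m³/s.
V = ΣQ_DR · Δt = 41.80 × 900 s = 37620 m³.
Over A = 1.01 km², depth = V / A = 37.2 mm.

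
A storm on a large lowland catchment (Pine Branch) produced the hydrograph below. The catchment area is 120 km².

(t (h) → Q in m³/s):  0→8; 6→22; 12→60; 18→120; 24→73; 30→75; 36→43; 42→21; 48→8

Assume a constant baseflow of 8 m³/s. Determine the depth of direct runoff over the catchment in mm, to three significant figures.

Direct runoff: 0.0, 14.0, 52.0, 112.0, 65.0, 67.0, 35.0, 13.0, 0.0 m³/s; ΣQ_DR = 358.0 m³/s.
V = ΣQ_DR · Δt = 358.0 × 21600 s = 7.733 × 10^6 m³.
Over A = 120 km², depth = V / A = 64.4 mm.

d ≈ 64.4 mm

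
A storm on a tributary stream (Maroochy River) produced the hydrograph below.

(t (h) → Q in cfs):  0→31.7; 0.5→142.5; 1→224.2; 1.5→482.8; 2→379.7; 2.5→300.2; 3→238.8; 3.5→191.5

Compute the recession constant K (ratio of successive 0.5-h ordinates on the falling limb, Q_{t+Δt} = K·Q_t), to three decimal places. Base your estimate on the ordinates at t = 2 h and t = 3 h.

Using the recession-limb readings at t = 2 h and t = 3 h: Q falls from 379.7 to 238.8 cfs over 2 intervals.
K = (Q₂/Q₁)^(1/2) = (238.8/379.7)^(1/2) = 0.793.

K ≈ 0.793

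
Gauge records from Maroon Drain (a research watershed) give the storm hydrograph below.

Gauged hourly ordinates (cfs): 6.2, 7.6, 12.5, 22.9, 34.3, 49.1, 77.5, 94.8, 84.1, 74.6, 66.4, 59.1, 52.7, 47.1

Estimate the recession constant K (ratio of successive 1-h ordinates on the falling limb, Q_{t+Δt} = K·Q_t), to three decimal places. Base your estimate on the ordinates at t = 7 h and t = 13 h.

K ≈ 0.890

Using the recession-limb readings at t = 7 h and t = 13 h: Q falls from 94.8 to 47.1 cfs over 6 intervals.
K = (Q₂/Q₁)^(1/6) = (47.1/94.8)^(1/6) = 0.890.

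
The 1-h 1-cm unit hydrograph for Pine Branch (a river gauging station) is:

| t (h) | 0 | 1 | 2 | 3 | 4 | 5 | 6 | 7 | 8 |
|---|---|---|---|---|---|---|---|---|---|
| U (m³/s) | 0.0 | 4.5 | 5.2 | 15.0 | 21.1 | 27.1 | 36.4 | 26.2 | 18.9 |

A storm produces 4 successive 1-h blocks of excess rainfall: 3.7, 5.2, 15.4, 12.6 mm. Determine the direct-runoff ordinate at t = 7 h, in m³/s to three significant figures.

Q ≈ 96.9 m³/s

By discrete convolution, Q_j = Σ (P_i / 10 mm) · U_{j−i}.
At t = 7 h (j=7): Q = (3.7/10)·26.2 + (5.2/10)·36.4 + (15.4/10)·27.1 + (12.6/10)·21.1 = 96.9 m³/s.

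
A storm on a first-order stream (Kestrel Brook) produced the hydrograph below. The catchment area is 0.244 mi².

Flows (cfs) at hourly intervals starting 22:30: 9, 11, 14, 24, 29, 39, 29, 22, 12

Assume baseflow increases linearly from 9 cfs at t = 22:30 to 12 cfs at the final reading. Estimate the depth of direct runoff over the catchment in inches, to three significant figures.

Direct runoff: 0.00, 1.62, 4.25, 13.88, 18.50, 28.12, 17.75, 10.38, 0.00 cfs; ΣQ_DR = 94.50 cfs.
V = ΣQ_DR · Δt = 94.50 × 3600 s = 3.402 × 10^5 ft³.
Over A = 0.244 mi², depth = V / A = 0.600 in.

d ≈ 0.600 in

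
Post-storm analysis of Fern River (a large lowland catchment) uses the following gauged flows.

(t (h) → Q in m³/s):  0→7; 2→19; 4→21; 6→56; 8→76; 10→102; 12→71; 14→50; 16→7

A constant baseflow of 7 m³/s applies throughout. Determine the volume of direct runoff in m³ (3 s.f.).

Direct-runoff ordinates (Q − Q_b): 0.0, 12.0, 14.0, 49.0, 69.0, 95.0, 64.0, 43.0, 0.0 m³/s.
ΣQ_DR = 346.0 m³/s.
With Δt = 2 h = 7200 s, V = ΣQ_DR · Δt = 346.0 × 7200 = 2.49 × 10^6 m³.

V ≈ 2.49 × 10^6 m³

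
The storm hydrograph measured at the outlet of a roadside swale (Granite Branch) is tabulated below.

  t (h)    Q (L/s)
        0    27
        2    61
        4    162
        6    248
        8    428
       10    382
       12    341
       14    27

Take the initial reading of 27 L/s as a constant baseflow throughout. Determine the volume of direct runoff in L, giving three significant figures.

V ≈ 1.05 × 10^7 L

Direct-runoff ordinates (Q − Q_b): 0.0, 34.0, 135.0, 221.0, 401.0, 355.0, 314.0, 0.0 L/s.
ΣQ_DR = 1460 L/s.
With Δt = 2 h = 7200 s, V = ΣQ_DR · Δt = 1460 × 7200 = 1.05 × 10^7 L.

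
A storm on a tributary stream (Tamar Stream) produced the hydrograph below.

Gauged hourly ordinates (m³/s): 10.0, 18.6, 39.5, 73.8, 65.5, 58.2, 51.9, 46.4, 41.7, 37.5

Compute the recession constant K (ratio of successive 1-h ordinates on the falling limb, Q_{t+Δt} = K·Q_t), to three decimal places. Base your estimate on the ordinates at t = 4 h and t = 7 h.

K ≈ 0.891

Using the recession-limb readings at t = 4 h and t = 7 h: Q falls from 65.5 to 46.4 m³/s over 3 intervals.
K = (Q₂/Q₁)^(1/3) = (46.4/65.5)^(1/3) = 0.891.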